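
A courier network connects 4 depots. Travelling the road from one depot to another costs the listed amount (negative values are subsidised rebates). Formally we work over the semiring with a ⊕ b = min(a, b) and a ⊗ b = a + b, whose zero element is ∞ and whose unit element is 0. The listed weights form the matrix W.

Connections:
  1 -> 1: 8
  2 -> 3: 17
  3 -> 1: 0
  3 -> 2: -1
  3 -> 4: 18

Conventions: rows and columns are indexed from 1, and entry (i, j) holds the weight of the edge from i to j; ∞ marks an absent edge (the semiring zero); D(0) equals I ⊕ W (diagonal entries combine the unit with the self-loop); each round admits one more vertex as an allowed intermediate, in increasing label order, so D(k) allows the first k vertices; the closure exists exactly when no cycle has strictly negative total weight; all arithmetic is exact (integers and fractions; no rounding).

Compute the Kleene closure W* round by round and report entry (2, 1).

D(0):
  [0, ∞, ∞, ∞]
  [∞, 0, 17, ∞]
  [0, -1, 0, 18]
  [∞, ∞, ∞, 0]
D(1):
  [0, ∞, ∞, ∞]
  [∞, 0, 17, ∞]
  [0, -1, 0, 18]
  [∞, ∞, ∞, 0]
D(2):
  [0, ∞, ∞, ∞]
  [∞, 0, 17, ∞]
  [0, -1, 0, 18]
  [∞, ∞, ∞, 0]
D(3):
  [0, ∞, ∞, ∞]
  [17, 0, 17, 35]
  [0, -1, 0, 18]
  [∞, ∞, ∞, 0]
D(4):
  [0, ∞, ∞, ∞]
  [17, 0, 17, 35]
  [0, -1, 0, 18]
  [∞, ∞, ∞, 0]
Answer: W*[2][1] = 17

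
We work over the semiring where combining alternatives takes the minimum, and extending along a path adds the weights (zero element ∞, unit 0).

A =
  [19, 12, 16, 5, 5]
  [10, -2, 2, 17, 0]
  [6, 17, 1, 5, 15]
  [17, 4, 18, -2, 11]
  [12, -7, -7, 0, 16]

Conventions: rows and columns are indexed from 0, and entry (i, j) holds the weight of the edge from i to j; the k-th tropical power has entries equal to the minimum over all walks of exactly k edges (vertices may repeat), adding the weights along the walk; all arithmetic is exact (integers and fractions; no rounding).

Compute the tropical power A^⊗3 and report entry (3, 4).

A^⊗2:
  [17, -2, -2, 3, 12]
  [8, -7, -7, 0, -2]
  [7, 8, 2, 3, 11]
  [14, 2, 4, -4, 4]
  [-1, -9, -6, -2, -7]
A^⊗3:
  [4, -4, -1, 1, -2]
  [-1, -9, -9, -2, -7]
  [8, 4, 3, 1, 8]
  [10, -3, -3, -6, 2]
  [0, -14, -14, -7, -9]
Key observation: the optimum is the walk 3->1->1->4, with weight 4 + (-2) + 0 = 2.
Optimal value attained by: walk 3->1->1->4.
Answer: (A^⊗3)[3][4] = 2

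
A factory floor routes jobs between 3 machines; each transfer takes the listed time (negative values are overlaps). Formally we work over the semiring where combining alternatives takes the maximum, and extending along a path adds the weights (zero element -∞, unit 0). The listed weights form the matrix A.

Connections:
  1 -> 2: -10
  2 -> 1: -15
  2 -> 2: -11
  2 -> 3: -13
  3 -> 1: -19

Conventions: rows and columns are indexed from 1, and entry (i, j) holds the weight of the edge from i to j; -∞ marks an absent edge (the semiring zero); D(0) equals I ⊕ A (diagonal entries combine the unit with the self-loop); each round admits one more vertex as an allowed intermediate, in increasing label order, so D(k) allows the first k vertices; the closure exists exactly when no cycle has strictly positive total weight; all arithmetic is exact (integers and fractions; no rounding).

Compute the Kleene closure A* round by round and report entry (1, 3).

D(0):
  [0, -10, -∞]
  [-15, 0, -13]
  [-19, -∞, 0]
D(1):
  [0, -10, -∞]
  [-15, 0, -13]
  [-19, -29, 0]
D(2):
  [0, -10, -23]
  [-15, 0, -13]
  [-19, -29, 0]
D(3):
  [0, -10, -23]
  [-15, 0, -13]
  [-19, -29, 0]
Answer: A*[1][3] = -23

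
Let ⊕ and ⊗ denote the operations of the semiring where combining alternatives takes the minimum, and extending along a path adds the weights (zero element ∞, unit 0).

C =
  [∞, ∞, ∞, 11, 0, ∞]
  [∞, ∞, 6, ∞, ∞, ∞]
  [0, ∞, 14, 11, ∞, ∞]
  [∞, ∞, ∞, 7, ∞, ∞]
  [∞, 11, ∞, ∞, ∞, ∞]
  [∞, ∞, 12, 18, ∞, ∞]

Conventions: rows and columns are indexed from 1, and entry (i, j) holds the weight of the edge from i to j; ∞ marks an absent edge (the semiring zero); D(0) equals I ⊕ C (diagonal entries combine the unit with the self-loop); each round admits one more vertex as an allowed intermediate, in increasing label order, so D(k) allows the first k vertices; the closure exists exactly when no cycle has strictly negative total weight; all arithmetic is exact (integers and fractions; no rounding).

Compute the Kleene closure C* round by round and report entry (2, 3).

D(0):
  [0, ∞, ∞, 11, 0, ∞]
  [∞, 0, 6, ∞, ∞, ∞]
  [0, ∞, 0, 11, ∞, ∞]
  [∞, ∞, ∞, 0, ∞, ∞]
  [∞, 11, ∞, ∞, 0, ∞]
  [∞, ∞, 12, 18, ∞, 0]
D(1):
  [0, ∞, ∞, 11, 0, ∞]
  [∞, 0, 6, ∞, ∞, ∞]
  [0, ∞, 0, 11, 0, ∞]
  [∞, ∞, ∞, 0, ∞, ∞]
  [∞, 11, ∞, ∞, 0, ∞]
  [∞, ∞, 12, 18, ∞, 0]
D(2):
  [0, ∞, ∞, 11, 0, ∞]
  [∞, 0, 6, ∞, ∞, ∞]
  [0, ∞, 0, 11, 0, ∞]
  [∞, ∞, ∞, 0, ∞, ∞]
  [∞, 11, 17, ∞, 0, ∞]
  [∞, ∞, 12, 18, ∞, 0]
D(3):
  [0, ∞, ∞, 11, 0, ∞]
  [6, 0, 6, 17, 6, ∞]
  [0, ∞, 0, 11, 0, ∞]
  [∞, ∞, ∞, 0, ∞, ∞]
  [17, 11, 17, 28, 0, ∞]
  [12, ∞, 12, 18, 12, 0]
D(4):
  [0, ∞, ∞, 11, 0, ∞]
  [6, 0, 6, 17, 6, ∞]
  [0, ∞, 0, 11, 0, ∞]
  [∞, ∞, ∞, 0, ∞, ∞]
  [17, 11, 17, 28, 0, ∞]
  [12, ∞, 12, 18, 12, 0]
D(5):
  [0, 11, 17, 11, 0, ∞]
  [6, 0, 6, 17, 6, ∞]
  [0, 11, 0, 11, 0, ∞]
  [∞, ∞, ∞, 0, ∞, ∞]
  [17, 11, 17, 28, 0, ∞]
  [12, 23, 12, 18, 12, 0]
D(6):
  [0, 11, 17, 11, 0, ∞]
  [6, 0, 6, 17, 6, ∞]
  [0, 11, 0, 11, 0, ∞]
  [∞, ∞, ∞, 0, ∞, ∞]
  [17, 11, 17, 28, 0, ∞]
  [12, 23, 12, 18, 12, 0]
Answer: C*[2][3] = 6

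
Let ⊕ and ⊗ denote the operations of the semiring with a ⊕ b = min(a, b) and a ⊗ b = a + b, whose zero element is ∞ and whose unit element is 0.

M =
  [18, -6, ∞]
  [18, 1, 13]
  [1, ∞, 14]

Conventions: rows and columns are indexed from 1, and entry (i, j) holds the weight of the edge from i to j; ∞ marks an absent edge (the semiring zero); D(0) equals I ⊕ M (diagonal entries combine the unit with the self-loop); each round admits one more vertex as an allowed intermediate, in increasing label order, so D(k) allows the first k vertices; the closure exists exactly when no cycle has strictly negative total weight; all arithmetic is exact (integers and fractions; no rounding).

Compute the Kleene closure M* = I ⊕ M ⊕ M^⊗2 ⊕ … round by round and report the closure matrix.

D(0):
  [0, -6, ∞]
  [18, 0, 13]
  [1, ∞, 0]
D(1):
  [0, -6, ∞]
  [18, 0, 13]
  [1, -5, 0]
D(2):
  [0, -6, 7]
  [18, 0, 13]
  [1, -5, 0]
D(3):
  [0, -6, 7]
  [14, 0, 13]
  [1, -5, 0]
Answer: M* = [[0, -6, 7], [14, 0, 13], [1, -5, 0]]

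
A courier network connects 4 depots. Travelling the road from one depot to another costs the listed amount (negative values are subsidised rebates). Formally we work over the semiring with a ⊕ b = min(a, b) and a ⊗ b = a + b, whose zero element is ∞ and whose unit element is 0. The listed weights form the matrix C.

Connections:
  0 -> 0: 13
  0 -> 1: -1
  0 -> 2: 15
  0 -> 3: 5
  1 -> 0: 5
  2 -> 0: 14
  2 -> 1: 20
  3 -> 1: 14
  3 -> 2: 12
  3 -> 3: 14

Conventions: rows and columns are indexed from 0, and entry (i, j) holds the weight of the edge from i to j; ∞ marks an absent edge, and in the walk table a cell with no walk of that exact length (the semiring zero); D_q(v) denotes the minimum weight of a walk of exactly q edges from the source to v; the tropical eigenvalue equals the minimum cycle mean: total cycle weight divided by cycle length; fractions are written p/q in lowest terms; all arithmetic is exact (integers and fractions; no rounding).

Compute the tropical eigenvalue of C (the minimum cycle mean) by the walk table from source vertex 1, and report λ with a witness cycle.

q=0: [∞, 0, ∞, ∞]
q=1: [5, ∞, ∞, ∞]
q=2: [18, 4, 20, 10]
q=3: [9, 17, 22, 23]
q=4: [22, 8, 24, 14]
Optimal cycle mean attained by: cycle 0->1->0, total (-1) + 5, length 2.
Answer: λ = 2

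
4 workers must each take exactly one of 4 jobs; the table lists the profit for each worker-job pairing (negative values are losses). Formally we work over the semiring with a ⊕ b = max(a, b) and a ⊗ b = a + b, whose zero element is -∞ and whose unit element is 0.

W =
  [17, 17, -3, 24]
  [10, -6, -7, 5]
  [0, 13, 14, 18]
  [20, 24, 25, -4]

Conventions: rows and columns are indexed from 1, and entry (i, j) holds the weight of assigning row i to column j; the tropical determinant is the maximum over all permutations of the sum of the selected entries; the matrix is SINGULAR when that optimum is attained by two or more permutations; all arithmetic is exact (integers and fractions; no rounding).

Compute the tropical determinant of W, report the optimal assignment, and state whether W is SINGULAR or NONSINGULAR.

σ = (1, 2, 3, 4): 17 + (-6) + 14 + (-4) = 21
σ = (1, 2, 4, 3): 17 + (-6) + 18 + 25 = 54
σ = (1, 3, 2, 4): 17 + (-7) + 13 + (-4) = 19
σ = (1, 3, 4, 2): 17 + (-7) + 18 + 24 = 52
σ = (1, 4, 2, 3): 17 + 5 + 13 + 25 = 60
σ = (1, 4, 3, 2): 17 + 5 + 14 + 24 = 60
σ = (2, 1, 3, 4): 17 + 10 + 14 + (-4) = 37
σ = (2, 1, 4, 3): 17 + 10 + 18 + 25 = 70
σ = (2, 3, 1, 4): 17 + (-7) + 0 + (-4) = 6
σ = (2, 3, 4, 1): 17 + (-7) + 18 + 20 = 48
σ = (2, 4, 1, 3): 17 + 5 + 0 + 25 = 47
σ = (2, 4, 3, 1): 17 + 5 + 14 + 20 = 56
σ = (3, 1, 2, 4): (-3) + 10 + 13 + (-4) = 16
σ = (3, 1, 4, 2): (-3) + 10 + 18 + 24 = 49
σ = (3, 2, 1, 4): (-3) + (-6) + 0 + (-4) = -13
σ = (3, 2, 4, 1): (-3) + (-6) + 18 + 20 = 29
σ = (3, 4, 1, 2): (-3) + 5 + 0 + 24 = 26
σ = (3, 4, 2, 1): (-3) + 5 + 13 + 20 = 35
σ = (4, 1, 2, 3): 24 + 10 + 13 + 25 = 72
σ = (4, 1, 3, 2): 24 + 10 + 14 + 24 = 72
σ = (4, 2, 1, 3): 24 + (-6) + 0 + 25 = 43
σ = (4, 2, 3, 1): 24 + (-6) + 14 + 20 = 52
σ = (4, 3, 1, 2): 24 + (-7) + 0 + 24 = 41
σ = (4, 3, 2, 1): 24 + (-7) + 13 + 20 = 50
Optimal value attained by: σ = (4, 1, 2, 3).
Answer: det⊕(W) = 72; verdict: SINGULAR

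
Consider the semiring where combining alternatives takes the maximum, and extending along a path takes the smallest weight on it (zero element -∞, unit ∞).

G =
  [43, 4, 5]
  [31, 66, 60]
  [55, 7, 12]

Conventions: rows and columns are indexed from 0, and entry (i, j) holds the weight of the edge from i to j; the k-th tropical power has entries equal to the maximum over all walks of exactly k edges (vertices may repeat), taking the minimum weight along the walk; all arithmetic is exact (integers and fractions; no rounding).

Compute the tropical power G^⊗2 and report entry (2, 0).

G^⊗2:
  [43, 5, 5]
  [55, 66, 60]
  [43, 7, 12]
Key observation: the optimum is the walk 2->0->0, with weight 55 min 43 = 43.
Optimal value attained by: walk 2->0->0.
Answer: (G^⊗2)[2][0] = 43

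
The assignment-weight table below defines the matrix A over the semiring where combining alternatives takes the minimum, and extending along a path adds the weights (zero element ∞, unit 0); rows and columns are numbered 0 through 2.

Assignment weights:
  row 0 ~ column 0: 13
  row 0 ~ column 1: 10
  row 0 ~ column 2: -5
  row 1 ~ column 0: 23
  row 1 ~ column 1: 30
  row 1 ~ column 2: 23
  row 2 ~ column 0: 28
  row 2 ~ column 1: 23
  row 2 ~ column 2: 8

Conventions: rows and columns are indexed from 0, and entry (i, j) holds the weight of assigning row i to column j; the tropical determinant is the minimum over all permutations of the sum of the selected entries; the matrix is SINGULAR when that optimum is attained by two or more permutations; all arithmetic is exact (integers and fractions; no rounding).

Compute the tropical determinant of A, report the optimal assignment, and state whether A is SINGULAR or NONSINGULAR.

σ = (0, 1, 2): 13 + 30 + 8 = 51
σ = (0, 2, 1): 13 + 23 + 23 = 59
σ = (1, 0, 2): 10 + 23 + 8 = 41
σ = (1, 2, 0): 10 + 23 + 28 = 61
σ = (2, 0, 1): (-5) + 23 + 23 = 41
σ = (2, 1, 0): (-5) + 30 + 28 = 53
Optimal value attained by: σ = (1, 0, 2).
Answer: det⊕(A) = 41; verdict: SINGULAR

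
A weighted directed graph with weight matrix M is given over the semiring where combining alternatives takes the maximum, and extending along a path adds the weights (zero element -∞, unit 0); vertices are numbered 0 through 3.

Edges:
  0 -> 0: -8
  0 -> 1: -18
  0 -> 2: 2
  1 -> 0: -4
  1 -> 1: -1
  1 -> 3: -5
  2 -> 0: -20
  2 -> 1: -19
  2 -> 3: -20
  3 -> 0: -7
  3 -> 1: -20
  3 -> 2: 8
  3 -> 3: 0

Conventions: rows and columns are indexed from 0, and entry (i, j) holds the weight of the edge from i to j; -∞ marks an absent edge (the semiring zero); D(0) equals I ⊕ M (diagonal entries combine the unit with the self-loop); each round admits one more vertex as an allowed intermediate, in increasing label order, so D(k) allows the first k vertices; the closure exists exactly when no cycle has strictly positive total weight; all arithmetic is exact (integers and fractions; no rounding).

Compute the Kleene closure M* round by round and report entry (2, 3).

D(0):
  [0, -18, 2, -∞]
  [-4, 0, -∞, -5]
  [-20, -19, 0, -20]
  [-7, -20, 8, 0]
D(1):
  [0, -18, 2, -∞]
  [-4, 0, -2, -5]
  [-20, -19, 0, -20]
  [-7, -20, 8, 0]
D(2):
  [0, -18, 2, -23]
  [-4, 0, -2, -5]
  [-20, -19, 0, -20]
  [-7, -20, 8, 0]
D(3):
  [0, -17, 2, -18]
  [-4, 0, -2, -5]
  [-20, -19, 0, -20]
  [-7, -11, 8, 0]
D(4):
  [0, -17, 2, -18]
  [-4, 0, 3, -5]
  [-20, -19, 0, -20]
  [-7, -11, 8, 0]
Answer: M*[2][3] = -20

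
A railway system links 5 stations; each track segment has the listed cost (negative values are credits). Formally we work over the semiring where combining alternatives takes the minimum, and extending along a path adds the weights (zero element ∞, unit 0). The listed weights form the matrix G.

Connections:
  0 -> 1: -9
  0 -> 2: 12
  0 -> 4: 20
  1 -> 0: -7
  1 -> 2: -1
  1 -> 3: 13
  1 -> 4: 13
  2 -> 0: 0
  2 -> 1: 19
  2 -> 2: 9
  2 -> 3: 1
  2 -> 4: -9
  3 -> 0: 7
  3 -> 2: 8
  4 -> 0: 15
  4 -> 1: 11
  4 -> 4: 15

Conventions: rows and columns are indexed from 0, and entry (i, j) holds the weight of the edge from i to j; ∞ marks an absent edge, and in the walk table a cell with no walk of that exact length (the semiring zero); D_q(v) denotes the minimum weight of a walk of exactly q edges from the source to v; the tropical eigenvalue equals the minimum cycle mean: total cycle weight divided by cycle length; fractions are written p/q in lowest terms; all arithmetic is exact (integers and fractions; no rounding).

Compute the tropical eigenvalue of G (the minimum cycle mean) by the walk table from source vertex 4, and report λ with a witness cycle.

q=0: [∞, ∞, ∞, ∞, 0]
q=1: [15, 11, ∞, ∞, 15]
q=2: [4, 6, 10, 24, 24]
q=3: [-1, -5, 5, 11, 1]
q=4: [-12, -10, -6, 6, -4]
q=5: [-17, -21, -11, -5, -15]
Optimal cycle mean attained by: cycle 0->1->0, total (-9) + (-7), length 2.
Answer: λ = -8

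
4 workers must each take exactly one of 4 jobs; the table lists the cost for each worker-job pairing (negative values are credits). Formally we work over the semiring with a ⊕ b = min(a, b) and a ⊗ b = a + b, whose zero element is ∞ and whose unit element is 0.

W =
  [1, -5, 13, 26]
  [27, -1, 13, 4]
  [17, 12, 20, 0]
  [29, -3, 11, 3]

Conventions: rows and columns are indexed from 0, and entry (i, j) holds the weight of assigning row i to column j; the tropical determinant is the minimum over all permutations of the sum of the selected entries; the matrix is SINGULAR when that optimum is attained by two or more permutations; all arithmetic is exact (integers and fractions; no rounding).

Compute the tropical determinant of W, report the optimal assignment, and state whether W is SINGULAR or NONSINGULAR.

σ = (0, 1, 2, 3): 1 + (-1) + 20 + 3 = 23
σ = (0, 1, 3, 2): 1 + (-1) + 0 + 11 = 11
σ = (0, 2, 1, 3): 1 + 13 + 12 + 3 = 29
σ = (0, 2, 3, 1): 1 + 13 + 0 + (-3) = 11
σ = (0, 3, 1, 2): 1 + 4 + 12 + 11 = 28
σ = (0, 3, 2, 1): 1 + 4 + 20 + (-3) = 22
σ = (1, 0, 2, 3): (-5) + 27 + 20 + 3 = 45
σ = (1, 0, 3, 2): (-5) + 27 + 0 + 11 = 33
σ = (1, 2, 0, 3): (-5) + 13 + 17 + 3 = 28
σ = (1, 2, 3, 0): (-5) + 13 + 0 + 29 = 37
σ = (1, 3, 0, 2): (-5) + 4 + 17 + 11 = 27
σ = (1, 3, 2, 0): (-5) + 4 + 20 + 29 = 48
σ = (2, 0, 1, 3): 13 + 27 + 12 + 3 = 55
σ = (2, 0, 3, 1): 13 + 27 + 0 + (-3) = 37
σ = (2, 1, 0, 3): 13 + (-1) + 17 + 3 = 32
σ = (2, 1, 3, 0): 13 + (-1) + 0 + 29 = 41
σ = (2, 3, 0, 1): 13 + 4 + 17 + (-3) = 31
σ = (2, 3, 1, 0): 13 + 4 + 12 + 29 = 58
σ = (3, 0, 1, 2): 26 + 27 + 12 + 11 = 76
σ = (3, 0, 2, 1): 26 + 27 + 20 + (-3) = 70
σ = (3, 1, 0, 2): 26 + (-1) + 17 + 11 = 53
σ = (3, 1, 2, 0): 26 + (-1) + 20 + 29 = 74
σ = (3, 2, 0, 1): 26 + 13 + 17 + (-3) = 53
σ = (3, 2, 1, 0): 26 + 13 + 12 + 29 = 80
Optimal value attained by: σ = (0, 1, 3, 2).
Answer: det⊕(W) = 11; verdict: SINGULAR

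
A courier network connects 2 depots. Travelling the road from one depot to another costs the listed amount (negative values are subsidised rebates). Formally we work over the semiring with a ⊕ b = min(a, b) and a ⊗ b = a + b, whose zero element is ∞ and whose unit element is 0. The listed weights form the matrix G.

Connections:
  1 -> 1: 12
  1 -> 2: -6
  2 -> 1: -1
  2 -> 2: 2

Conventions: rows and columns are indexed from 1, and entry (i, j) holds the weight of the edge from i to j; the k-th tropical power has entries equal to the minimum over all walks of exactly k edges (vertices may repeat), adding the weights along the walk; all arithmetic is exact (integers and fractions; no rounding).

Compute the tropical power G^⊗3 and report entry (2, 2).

G^⊗2:
  [-7, -4]
  [1, -7]
G^⊗3:
  [-5, -13]
  [-8, -5]
Key observation: the optimum is the walk 2->1->2->2, with weight (-1) + (-6) + 2 = -5.
Optimal value attained by: walk 2->1->2->2.
Answer: (G^⊗3)[2][2] = -5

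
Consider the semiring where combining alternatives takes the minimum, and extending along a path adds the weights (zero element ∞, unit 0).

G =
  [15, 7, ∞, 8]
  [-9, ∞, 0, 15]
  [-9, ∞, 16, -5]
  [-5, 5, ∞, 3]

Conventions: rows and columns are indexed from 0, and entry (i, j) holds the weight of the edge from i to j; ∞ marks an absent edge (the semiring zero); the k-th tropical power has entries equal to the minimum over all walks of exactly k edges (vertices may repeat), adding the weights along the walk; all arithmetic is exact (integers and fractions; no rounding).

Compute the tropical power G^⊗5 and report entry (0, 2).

G^⊗2:
  [-2, 13, 7, 11]
  [-9, -2, 16, -5]
  [-10, -2, 32, -2]
  [-4, 2, 5, 3]
G^⊗3:
  [-2, 5, 13, 2]
  [-11, -2, -2, -2]
  [-11, -3, -2, -2]
  [-7, 3, 2, 0]
G^⊗4:
  [-4, 5, 5, 5]
  [-11, -4, -2, -7]
  [-12, -4, -3, -7]
  [-7, 0, 3, -3]
G^⊗5:
  [-4, 3, 5, 0]
  [-13, -4, -4, -7]
  [-13, -5, -4, -8]
  [-9, 0, 0, -2]
Key observation: the optimum is the walk 0->1->2->0->1->2, with weight 7 + 0 + (-9) + 7 + 0 = 5.
Optimal value attained by: walk 0->1->2->0->1->2.
Answer: (G^⊗5)[0][2] = 5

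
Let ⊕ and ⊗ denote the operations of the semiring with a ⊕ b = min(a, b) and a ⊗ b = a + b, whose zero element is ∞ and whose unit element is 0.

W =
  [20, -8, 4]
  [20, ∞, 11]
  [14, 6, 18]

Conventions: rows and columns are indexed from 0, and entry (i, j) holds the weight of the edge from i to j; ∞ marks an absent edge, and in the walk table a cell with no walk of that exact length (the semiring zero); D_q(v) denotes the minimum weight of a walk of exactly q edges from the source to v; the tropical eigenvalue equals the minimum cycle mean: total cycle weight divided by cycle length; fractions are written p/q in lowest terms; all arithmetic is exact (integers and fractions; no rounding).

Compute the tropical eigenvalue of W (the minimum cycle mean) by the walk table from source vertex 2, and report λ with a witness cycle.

q=0: [∞, ∞, 0]
q=1: [14, 6, 18]
q=2: [26, 6, 17]
q=3: [26, 18, 17]
Optimal cycle mean attained by: cycle 0->1->2->0, total (-8) + 11 + 14, length 3.
Answer: λ = 17/3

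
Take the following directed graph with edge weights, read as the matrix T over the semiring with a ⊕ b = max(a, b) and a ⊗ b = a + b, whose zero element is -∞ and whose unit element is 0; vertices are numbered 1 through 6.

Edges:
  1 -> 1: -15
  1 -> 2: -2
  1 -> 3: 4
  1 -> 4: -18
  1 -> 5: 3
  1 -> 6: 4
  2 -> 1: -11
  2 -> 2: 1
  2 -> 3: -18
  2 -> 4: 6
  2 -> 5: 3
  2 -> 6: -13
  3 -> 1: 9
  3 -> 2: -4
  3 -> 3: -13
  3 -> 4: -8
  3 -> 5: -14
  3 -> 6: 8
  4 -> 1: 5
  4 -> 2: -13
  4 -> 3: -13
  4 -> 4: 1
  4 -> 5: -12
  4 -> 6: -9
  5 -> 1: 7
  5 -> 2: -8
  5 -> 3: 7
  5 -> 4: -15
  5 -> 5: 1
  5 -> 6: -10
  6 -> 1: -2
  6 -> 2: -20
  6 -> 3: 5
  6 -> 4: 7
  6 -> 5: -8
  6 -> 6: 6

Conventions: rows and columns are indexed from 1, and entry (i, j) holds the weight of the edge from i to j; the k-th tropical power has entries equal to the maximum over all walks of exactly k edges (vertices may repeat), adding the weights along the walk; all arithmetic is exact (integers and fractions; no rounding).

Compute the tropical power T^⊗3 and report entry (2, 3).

T^⊗2:
  [13, 0, 10, 11, 4, 12]
  [11, 2, 10, 7, 4, -3]
  [6, 7, 13, 15, 12, 14]
  [6, 3, 9, 2, 8, 9]
  [16, 5, 11, -1, 10, 15]
  [14, 1, 11, 13, 1, 13]
T^⊗3:
  [19, 11, 17, 19, 16, 18]
  [19, 9, 15, 8, 14, 18]
  [22, 9, 19, 21, 13, 21]
  [18, 5, 15, 16, 9, 17]
  [20, 14, 20, 22, 19, 21]
  [20, 12, 18, 20, 17, 19]
Key observation: the optimum is the walk 2->4->1->3, with weight 6 + 5 + 4 = 15.
Optimal value attained by: walk 2->4->1->3.
Answer: (T^⊗3)[2][3] = 15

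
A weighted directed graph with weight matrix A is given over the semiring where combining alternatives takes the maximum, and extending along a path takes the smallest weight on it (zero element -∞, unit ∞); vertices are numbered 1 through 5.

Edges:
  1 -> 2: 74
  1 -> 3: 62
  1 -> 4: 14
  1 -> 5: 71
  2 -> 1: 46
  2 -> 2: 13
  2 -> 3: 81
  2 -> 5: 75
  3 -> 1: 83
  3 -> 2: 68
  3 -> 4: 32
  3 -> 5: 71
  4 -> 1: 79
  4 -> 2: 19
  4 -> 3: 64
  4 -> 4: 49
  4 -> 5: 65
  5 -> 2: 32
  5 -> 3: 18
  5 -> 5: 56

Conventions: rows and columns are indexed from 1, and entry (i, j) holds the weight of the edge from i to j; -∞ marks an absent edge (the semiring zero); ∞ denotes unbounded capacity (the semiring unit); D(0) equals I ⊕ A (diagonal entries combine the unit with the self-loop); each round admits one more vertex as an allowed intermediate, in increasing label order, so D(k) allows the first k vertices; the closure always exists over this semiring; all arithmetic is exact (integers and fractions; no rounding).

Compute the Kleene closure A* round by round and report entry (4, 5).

D(0):
  [∞, 74, 62, 14, 71]
  [46, ∞, 81, -∞, 75]
  [83, 68, ∞, 32, 71]
  [79, 19, 64, ∞, 65]
  [-∞, 32, 18, -∞, ∞]
D(1):
  [∞, 74, 62, 14, 71]
  [46, ∞, 81, 14, 75]
  [83, 74, ∞, 32, 71]
  [79, 74, 64, ∞, 71]
  [-∞, 32, 18, -∞, ∞]
D(2):
  [∞, 74, 74, 14, 74]
  [46, ∞, 81, 14, 75]
  [83, 74, ∞, 32, 74]
  [79, 74, 74, ∞, 74]
  [32, 32, 32, 14, ∞]
D(3):
  [∞, 74, 74, 32, 74]
  [81, ∞, 81, 32, 75]
  [83, 74, ∞, 32, 74]
  [79, 74, 74, ∞, 74]
  [32, 32, 32, 32, ∞]
D(4):
  [∞, 74, 74, 32, 74]
  [81, ∞, 81, 32, 75]
  [83, 74, ∞, 32, 74]
  [79, 74, 74, ∞, 74]
  [32, 32, 32, 32, ∞]
D(5):
  [∞, 74, 74, 32, 74]
  [81, ∞, 81, 32, 75]
  [83, 74, ∞, 32, 74]
  [79, 74, 74, ∞, 74]
  [32, 32, 32, 32, ∞]
Answer: A*[4][5] = 74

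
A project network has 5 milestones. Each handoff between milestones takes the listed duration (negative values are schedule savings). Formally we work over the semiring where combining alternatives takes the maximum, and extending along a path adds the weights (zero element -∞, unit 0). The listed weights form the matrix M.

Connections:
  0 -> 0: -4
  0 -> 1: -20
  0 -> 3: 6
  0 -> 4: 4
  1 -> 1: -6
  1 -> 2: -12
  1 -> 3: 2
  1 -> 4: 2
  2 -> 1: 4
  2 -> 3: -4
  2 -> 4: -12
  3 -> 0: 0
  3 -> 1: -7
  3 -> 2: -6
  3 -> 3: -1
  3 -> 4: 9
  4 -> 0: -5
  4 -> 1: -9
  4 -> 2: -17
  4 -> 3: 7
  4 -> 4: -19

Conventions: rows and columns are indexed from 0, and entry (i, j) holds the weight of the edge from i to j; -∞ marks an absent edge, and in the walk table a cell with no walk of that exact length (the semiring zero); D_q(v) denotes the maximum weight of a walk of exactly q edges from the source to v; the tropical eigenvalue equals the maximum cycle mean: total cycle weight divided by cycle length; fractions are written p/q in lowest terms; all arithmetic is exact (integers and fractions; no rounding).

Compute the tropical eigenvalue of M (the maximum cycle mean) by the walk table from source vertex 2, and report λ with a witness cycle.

q=0: [-∞, -∞, 0, -∞, -∞]
q=1: [-∞, 4, -∞, -4, -12]
q=2: [-4, -2, -8, 6, 6]
q=3: [6, -1, 0, 13, 15]
q=4: [13, 6, 7, 22, 22]
q=5: [22, 15, 16, 29, 31]
Optimal cycle mean attained by: cycle 3->4->3, total 9 + 7, length 2.
Answer: λ = 8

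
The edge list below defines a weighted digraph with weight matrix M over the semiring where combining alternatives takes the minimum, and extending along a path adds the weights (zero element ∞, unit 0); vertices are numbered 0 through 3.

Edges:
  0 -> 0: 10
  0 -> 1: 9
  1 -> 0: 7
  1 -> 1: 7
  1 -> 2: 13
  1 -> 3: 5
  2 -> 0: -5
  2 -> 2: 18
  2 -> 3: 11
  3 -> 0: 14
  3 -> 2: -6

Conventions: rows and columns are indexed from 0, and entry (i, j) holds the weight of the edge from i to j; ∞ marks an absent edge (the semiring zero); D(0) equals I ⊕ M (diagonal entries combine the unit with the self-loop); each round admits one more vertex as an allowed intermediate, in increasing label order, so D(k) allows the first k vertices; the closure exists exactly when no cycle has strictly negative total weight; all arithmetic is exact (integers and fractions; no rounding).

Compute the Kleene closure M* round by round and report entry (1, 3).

D(0):
  [0, 9, ∞, ∞]
  [7, 0, 13, 5]
  [-5, ∞, 0, 11]
  [14, ∞, -6, 0]
D(1):
  [0, 9, ∞, ∞]
  [7, 0, 13, 5]
  [-5, 4, 0, 11]
  [14, 23, -6, 0]
D(2):
  [0, 9, 22, 14]
  [7, 0, 13, 5]
  [-5, 4, 0, 9]
  [14, 23, -6, 0]
D(3):
  [0, 9, 22, 14]
  [7, 0, 13, 5]
  [-5, 4, 0, 9]
  [-11, -2, -6, 0]
D(4):
  [0, 9, 8, 14]
  [-6, 0, -1, 5]
  [-5, 4, 0, 9]
  [-11, -2, -6, 0]
Answer: M*[1][3] = 5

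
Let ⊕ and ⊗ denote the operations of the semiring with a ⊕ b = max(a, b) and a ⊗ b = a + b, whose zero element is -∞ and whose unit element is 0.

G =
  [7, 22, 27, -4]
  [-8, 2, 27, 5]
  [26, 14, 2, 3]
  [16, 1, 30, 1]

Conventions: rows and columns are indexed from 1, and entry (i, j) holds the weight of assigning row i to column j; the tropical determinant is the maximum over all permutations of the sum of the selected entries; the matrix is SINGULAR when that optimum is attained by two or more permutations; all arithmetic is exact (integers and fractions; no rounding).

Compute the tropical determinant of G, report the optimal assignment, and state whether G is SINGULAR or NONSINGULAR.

σ = (1, 2, 3, 4): 7 + 2 + 2 + 1 = 12
σ = (1, 2, 4, 3): 7 + 2 + 3 + 30 = 42
σ = (1, 3, 2, 4): 7 + 27 + 14 + 1 = 49
σ = (1, 3, 4, 2): 7 + 27 + 3 + 1 = 38
σ = (1, 4, 2, 3): 7 + 5 + 14 + 30 = 56
σ = (1, 4, 3, 2): 7 + 5 + 2 + 1 = 15
σ = (2, 1, 3, 4): 22 + (-8) + 2 + 1 = 17
σ = (2, 1, 4, 3): 22 + (-8) + 3 + 30 = 47
σ = (2, 3, 1, 4): 22 + 27 + 26 + 1 = 76
σ = (2, 3, 4, 1): 22 + 27 + 3 + 16 = 68
σ = (2, 4, 1, 3): 22 + 5 + 26 + 30 = 83
σ = (2, 4, 3, 1): 22 + 5 + 2 + 16 = 45
σ = (3, 1, 2, 4): 27 + (-8) + 14 + 1 = 34
σ = (3, 1, 4, 2): 27 + (-8) + 3 + 1 = 23
σ = (3, 2, 1, 4): 27 + 2 + 26 + 1 = 56
σ = (3, 2, 4, 1): 27 + 2 + 3 + 16 = 48
σ = (3, 4, 1, 2): 27 + 5 + 26 + 1 = 59
σ = (3, 4, 2, 1): 27 + 5 + 14 + 16 = 62
σ = (4, 1, 2, 3): (-4) + (-8) + 14 + 30 = 32
σ = (4, 1, 3, 2): (-4) + (-8) + 2 + 1 = -9
σ = (4, 2, 1, 3): (-4) + 2 + 26 + 30 = 54
σ = (4, 2, 3, 1): (-4) + 2 + 2 + 16 = 16
σ = (4, 3, 1, 2): (-4) + 27 + 26 + 1 = 50
σ = (4, 3, 2, 1): (-4) + 27 + 14 + 16 = 53
Optimal value attained by: σ = (2, 4, 1, 3).
Answer: det⊕(G) = 83; verdict: NONSINGULAR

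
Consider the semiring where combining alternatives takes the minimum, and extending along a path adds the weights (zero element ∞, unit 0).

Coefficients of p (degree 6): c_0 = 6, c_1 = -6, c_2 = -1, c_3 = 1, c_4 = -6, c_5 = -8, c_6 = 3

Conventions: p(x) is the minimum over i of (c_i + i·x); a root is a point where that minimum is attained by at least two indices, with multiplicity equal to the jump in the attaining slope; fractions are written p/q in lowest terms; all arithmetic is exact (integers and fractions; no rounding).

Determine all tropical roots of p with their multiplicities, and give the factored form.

hull edge (i=0, c=6) to (i=1, c=-6): slope -12, span 1
hull edge (i=1, c=-6) to (i=5, c=-8): slope -1/2, span 4
hull edge (i=5, c=-8) to (i=6, c=3): slope 11, span 1
Factored form: p(x) = 3 ⊗ (x ⊕ (-11)) ⊗ (x ⊕ 1/2) ⊗ (x ⊕ 1/2) ⊗ (x ⊕ 1/2) ⊗ (x ⊕ 1/2) ⊗ (x ⊕ 12)
Answer: roots = -11 (mult 1), 1/2 (mult 4), 12 (mult 1)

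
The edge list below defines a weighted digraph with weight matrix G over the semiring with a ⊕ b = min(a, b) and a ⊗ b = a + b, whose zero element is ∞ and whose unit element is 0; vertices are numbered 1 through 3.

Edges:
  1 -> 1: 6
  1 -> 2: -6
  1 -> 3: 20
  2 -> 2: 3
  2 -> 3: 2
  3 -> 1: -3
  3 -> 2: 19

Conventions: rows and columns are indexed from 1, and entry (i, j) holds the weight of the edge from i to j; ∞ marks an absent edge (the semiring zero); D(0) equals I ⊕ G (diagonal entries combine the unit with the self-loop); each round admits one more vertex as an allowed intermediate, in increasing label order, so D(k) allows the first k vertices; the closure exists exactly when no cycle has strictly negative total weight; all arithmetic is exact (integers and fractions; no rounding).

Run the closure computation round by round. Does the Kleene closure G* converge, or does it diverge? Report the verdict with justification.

D(0):
  [0, -6, 20]
  [∞, 0, 2]
  [-3, 19, 0]
D(1):
  [0, -6, 20]
  [∞, 0, 2]
  [-3, -9, 0]
Detection: at round 2, diagonal entry (3, 3) turns strictly negative.
Key observation: the cycle 3->1->2->3 has total weight (-3) + (-6) + 2, which is strictly negative.
Answer: DIVERGES — negative cycle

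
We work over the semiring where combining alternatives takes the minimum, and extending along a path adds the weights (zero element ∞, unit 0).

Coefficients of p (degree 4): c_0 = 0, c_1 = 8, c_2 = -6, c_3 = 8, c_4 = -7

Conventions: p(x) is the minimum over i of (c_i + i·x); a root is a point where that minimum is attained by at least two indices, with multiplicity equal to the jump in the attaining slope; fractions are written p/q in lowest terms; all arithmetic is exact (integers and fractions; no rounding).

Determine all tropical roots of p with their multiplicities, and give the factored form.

hull edge (i=0, c=0) to (i=2, c=-6): slope -3, span 2
hull edge (i=2, c=-6) to (i=4, c=-7): slope -1/2, span 2
Factored form: p(x) = -7 ⊗ (x ⊕ 1/2) ⊗ (x ⊕ 1/2) ⊗ (x ⊕ 3) ⊗ (x ⊕ 3)
Answer: roots = 1/2 (mult 2), 3 (mult 2)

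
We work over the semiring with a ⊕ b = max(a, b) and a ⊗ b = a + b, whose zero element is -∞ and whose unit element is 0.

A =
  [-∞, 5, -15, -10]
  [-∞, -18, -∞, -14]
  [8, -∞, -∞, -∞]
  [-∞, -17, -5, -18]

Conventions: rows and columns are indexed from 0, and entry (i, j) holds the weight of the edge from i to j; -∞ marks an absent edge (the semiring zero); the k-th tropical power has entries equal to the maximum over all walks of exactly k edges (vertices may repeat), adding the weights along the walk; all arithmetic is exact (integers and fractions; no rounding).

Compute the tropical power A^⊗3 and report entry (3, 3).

A^⊗2:
  [-7, -13, -15, -9]
  [-∞, -31, -19, -32]
  [-∞, 13, -7, -2]
  [3, -35, -23, -31]
A^⊗3:
  [-7, -2, -14, -17]
  [-11, -49, -37, -45]
  [1, -5, -7, -1]
  [-15, 8, -12, -7]
Key observation: the optimum is the walk 3->2->0->3, with weight (-5) + 8 + (-10) = -7.
Optimal value attained by: walk 3->2->0->3.
Answer: (A^⊗3)[3][3] = -7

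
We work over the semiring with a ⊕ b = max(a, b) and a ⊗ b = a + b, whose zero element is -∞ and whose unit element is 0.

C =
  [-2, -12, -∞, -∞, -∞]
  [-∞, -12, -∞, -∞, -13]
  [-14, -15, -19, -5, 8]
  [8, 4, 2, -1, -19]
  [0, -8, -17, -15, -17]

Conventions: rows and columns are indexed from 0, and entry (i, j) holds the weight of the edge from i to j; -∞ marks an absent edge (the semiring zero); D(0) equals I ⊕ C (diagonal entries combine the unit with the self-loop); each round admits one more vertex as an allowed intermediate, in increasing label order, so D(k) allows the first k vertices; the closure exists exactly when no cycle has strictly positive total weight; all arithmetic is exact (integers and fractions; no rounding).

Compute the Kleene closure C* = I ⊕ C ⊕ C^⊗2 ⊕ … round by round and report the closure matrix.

D(0):
  [0, -12, -∞, -∞, -∞]
  [-∞, 0, -∞, -∞, -13]
  [-14, -15, 0, -5, 8]
  [8, 4, 2, 0, -19]
  [0, -8, -17, -15, 0]
D(1):
  [0, -12, -∞, -∞, -∞]
  [-∞, 0, -∞, -∞, -13]
  [-14, -15, 0, -5, 8]
  [8, 4, 2, 0, -19]
  [0, -8, -17, -15, 0]
D(2):
  [0, -12, -∞, -∞, -25]
  [-∞, 0, -∞, -∞, -13]
  [-14, -15, 0, -5, 8]
  [8, 4, 2, 0, -9]
  [0, -8, -17, -15, 0]
D(3):
  [0, -12, -∞, -∞, -25]
  [-∞, 0, -∞, -∞, -13]
  [-14, -15, 0, -5, 8]
  [8, 4, 2, 0, 10]
  [0, -8, -17, -15, 0]
D(4):
  [0, -12, -∞, -∞, -25]
  [-∞, 0, -∞, -∞, -13]
  [3, -1, 0, -5, 8]
  [8, 4, 2, 0, 10]
  [0, -8, -13, -15, 0]
D(5):
  [0, -12, -38, -40, -25]
  [-13, 0, -26, -28, -13]
  [8, 0, 0, -5, 8]
  [10, 4, 2, 0, 10]
  [0, -8, -13, -15, 0]
Answer: C* = [[0, -12, -38, -40, -25], [-13, 0, -26, -28, -13], [8, 0, 0, -5, 8], [10, 4, 2, 0, 10], [0, -8, -13, -15, 0]]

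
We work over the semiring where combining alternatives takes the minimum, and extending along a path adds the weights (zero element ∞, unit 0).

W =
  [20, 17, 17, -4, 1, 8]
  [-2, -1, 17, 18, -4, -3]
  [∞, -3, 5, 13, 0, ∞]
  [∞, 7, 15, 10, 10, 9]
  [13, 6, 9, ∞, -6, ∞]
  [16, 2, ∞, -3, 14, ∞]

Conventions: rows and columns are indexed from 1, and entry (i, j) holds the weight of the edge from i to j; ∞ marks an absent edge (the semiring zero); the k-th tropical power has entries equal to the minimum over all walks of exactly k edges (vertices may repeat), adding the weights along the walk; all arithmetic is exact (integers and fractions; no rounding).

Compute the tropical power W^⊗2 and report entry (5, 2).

W^⊗2:
  [14, 3, 10, 5, -5, 5]
  [-3, -2, 5, -6, -10, -4]
  [-5, -4, 9, 15, -7, -6]
  [5, 6, 19, 6, 3, 4]
  [4, 0, 3, 9, -12, 3]
  [0, 1, 12, 7, -2, -1]
Key observation: the optimum is the walk 5->5->2, with weight (-6) + 6 = 0.
Optimal value attained by: walk 5->5->2.
Answer: (W^⊗2)[5][2] = 0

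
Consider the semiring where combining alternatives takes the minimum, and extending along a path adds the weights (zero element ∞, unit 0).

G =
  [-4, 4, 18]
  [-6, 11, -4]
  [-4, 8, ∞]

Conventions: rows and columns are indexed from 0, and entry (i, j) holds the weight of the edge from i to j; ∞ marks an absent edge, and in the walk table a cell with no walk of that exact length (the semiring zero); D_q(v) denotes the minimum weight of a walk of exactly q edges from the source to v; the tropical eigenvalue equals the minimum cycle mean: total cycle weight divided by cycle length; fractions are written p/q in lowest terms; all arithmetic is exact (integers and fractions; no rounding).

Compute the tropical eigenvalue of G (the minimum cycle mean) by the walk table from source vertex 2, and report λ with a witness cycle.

q=0: [∞, ∞, 0]
q=1: [-4, 8, ∞]
q=2: [-8, 0, 4]
q=3: [-12, -4, -4]
Optimal cycle mean attained by: cycle 0->0, total (-4), length 1.
Answer: λ = -4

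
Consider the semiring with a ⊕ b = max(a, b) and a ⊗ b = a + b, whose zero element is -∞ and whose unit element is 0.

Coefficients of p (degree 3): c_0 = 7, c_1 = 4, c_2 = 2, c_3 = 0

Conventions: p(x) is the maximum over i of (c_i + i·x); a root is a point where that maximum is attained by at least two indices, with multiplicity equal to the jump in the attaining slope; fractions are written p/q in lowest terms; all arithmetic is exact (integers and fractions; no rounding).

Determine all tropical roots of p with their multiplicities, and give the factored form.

hull edge (i=0, c=7) to (i=3, c=0): slope -7/3, span 3
Factored form: p(x) = 0 ⊗ (x ⊕ 7/3) ⊗ (x ⊕ 7/3) ⊗ (x ⊕ 7/3)
Answer: roots = 7/3 (mult 3)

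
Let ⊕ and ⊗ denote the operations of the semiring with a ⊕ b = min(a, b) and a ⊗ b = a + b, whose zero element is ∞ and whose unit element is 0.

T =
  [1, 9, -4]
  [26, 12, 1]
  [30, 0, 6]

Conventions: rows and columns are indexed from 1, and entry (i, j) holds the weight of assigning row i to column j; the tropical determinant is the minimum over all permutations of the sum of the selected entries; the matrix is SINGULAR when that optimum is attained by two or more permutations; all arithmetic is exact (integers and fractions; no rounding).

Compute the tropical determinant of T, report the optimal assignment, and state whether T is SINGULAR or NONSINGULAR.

σ = (1, 2, 3): 1 + 12 + 6 = 19
σ = (1, 3, 2): 1 + 1 + 0 = 2
σ = (2, 1, 3): 9 + 26 + 6 = 41
σ = (2, 3, 1): 9 + 1 + 30 = 40
σ = (3, 1, 2): (-4) + 26 + 0 = 22
σ = (3, 2, 1): (-4) + 12 + 30 = 38
Optimal value attained by: σ = (1, 3, 2).
Answer: det⊕(T) = 2; verdict: NONSINGULAR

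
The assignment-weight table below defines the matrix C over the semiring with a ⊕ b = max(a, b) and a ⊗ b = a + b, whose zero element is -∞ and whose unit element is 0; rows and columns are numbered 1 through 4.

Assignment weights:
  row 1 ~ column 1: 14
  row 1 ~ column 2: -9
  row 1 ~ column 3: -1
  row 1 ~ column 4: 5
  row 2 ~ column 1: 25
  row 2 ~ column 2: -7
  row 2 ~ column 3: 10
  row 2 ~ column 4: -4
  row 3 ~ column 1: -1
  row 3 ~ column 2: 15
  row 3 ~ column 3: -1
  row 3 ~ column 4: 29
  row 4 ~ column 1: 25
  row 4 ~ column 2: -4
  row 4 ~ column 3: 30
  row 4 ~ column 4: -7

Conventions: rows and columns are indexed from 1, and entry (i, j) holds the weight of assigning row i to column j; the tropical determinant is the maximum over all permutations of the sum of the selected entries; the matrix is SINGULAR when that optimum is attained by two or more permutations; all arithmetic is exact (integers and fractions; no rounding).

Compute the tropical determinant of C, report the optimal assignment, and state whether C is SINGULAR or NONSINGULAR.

σ = (1, 2, 3, 4): 14 + (-7) + (-1) + (-7) = -1
σ = (1, 2, 4, 3): 14 + (-7) + 29 + 30 = 66
σ = (1, 3, 2, 4): 14 + 10 + 15 + (-7) = 32
σ = (1, 3, 4, 2): 14 + 10 + 29 + (-4) = 49
σ = (1, 4, 2, 3): 14 + (-4) + 15 + 30 = 55
σ = (1, 4, 3, 2): 14 + (-4) + (-1) + (-4) = 5
σ = (2, 1, 3, 4): (-9) + 25 + (-1) + (-7) = 8
σ = (2, 1, 4, 3): (-9) + 25 + 29 + 30 = 75
σ = (2, 3, 1, 4): (-9) + 10 + (-1) + (-7) = -7
σ = (2, 3, 4, 1): (-9) + 10 + 29 + 25 = 55
σ = (2, 4, 1, 3): (-9) + (-4) + (-1) + 30 = 16
σ = (2, 4, 3, 1): (-9) + (-4) + (-1) + 25 = 11
σ = (3, 1, 2, 4): (-1) + 25 + 15 + (-7) = 32
σ = (3, 1, 4, 2): (-1) + 25 + 29 + (-4) = 49
σ = (3, 2, 1, 4): (-1) + (-7) + (-1) + (-7) = -16
σ = (3, 2, 4, 1): (-1) + (-7) + 29 + 25 = 46
σ = (3, 4, 1, 2): (-1) + (-4) + (-1) + (-4) = -10
σ = (3, 4, 2, 1): (-1) + (-4) + 15 + 25 = 35
σ = (4, 1, 2, 3): 5 + 25 + 15 + 30 = 75
σ = (4, 1, 3, 2): 5 + 25 + (-1) + (-4) = 25
σ = (4, 2, 1, 3): 5 + (-7) + (-1) + 30 = 27
σ = (4, 2, 3, 1): 5 + (-7) + (-1) + 25 = 22
σ = (4, 3, 1, 2): 5 + 10 + (-1) + (-4) = 10
σ = (4, 3, 2, 1): 5 + 10 + 15 + 25 = 55
Optimal value attained by: σ = (2, 1, 4, 3).
Answer: det⊕(C) = 75; verdict: SINGULAR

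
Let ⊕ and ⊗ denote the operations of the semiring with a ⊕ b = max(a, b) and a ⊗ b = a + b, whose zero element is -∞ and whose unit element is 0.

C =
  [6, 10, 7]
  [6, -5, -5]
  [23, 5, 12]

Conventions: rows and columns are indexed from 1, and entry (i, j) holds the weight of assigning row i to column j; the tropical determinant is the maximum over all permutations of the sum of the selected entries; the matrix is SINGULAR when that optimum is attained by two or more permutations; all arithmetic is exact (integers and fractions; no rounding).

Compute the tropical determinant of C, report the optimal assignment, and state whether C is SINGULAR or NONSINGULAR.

σ = (1, 2, 3): 6 + (-5) + 12 = 13
σ = (1, 3, 2): 6 + (-5) + 5 = 6
σ = (2, 1, 3): 10 + 6 + 12 = 28
σ = (2, 3, 1): 10 + (-5) + 23 = 28
σ = (3, 1, 2): 7 + 6 + 5 = 18
σ = (3, 2, 1): 7 + (-5) + 23 = 25
Optimal value attained by: σ = (2, 1, 3).
Answer: det⊕(C) = 28; verdict: SINGULAR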